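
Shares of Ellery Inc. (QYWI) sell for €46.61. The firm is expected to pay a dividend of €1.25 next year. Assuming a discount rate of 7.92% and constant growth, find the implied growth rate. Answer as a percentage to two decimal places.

From P₀ = D₁/(r − g), the implied growth is g = r − D₁/P₀.
g = 0.0792 − 1.25/46.61 = 0.0792 − 0.02682 = 0.05238

5.24%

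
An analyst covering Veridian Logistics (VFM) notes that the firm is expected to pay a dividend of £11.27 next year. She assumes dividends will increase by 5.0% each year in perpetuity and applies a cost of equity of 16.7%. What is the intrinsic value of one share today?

£96.32

Gordon growth model: P₀ = D₁/(r − g), with D₁ = 11.27 given directly.
P₀ = 11.2700 / (0.167 − 0.05) = 11.2700 / 0.117 = 96.3248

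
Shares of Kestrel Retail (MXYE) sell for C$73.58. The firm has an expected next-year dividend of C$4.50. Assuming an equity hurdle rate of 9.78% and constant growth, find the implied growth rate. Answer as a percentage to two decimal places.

3.66%

From P₀ = D₁/(r − g), the implied growth is g = r − D₁/P₀.
g = 0.0978 − 4.50/73.58 = 0.0978 − 0.06116 = 0.03664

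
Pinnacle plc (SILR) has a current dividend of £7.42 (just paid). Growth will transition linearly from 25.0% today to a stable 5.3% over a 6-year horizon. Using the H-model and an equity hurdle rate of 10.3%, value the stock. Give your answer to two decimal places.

H-model: P₀ = D₀[(1+g_L) + H(g_S−g_L)]/(r−g_L), with H = 6/2 = 3.
P₀ = 7.42 × [(1+0.053) + 3×(0.25−0.053)] / (0.103−0.053)
   = 7.42 × 1.6440 / 0.05 = 243.9696

£243.97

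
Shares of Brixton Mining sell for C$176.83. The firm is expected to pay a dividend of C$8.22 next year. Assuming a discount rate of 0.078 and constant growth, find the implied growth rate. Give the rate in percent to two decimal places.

From P₀ = D₁/(r − g), the implied growth is g = r − D₁/P₀.
g = 0.078 − 8.22/176.83 = 0.078 − 0.04649 = 0.03151

3.15%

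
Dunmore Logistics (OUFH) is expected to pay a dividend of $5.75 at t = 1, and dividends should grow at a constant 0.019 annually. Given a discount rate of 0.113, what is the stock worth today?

$61.17

Gordon growth model: P₀ = D₁/(r − g), with D₁ = 5.75 given directly.
P₀ = 5.7500 / (0.113 − 0.019) = 5.7500 / 0.094 = 61.1702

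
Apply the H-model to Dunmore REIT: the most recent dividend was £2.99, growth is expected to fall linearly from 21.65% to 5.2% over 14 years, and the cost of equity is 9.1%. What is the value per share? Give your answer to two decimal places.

H-model: P₀ = D₀[(1+g_L) + H(g_S−g_L)]/(r−g_L), with H = 14/2 = 7.
P₀ = 2.99 × [(1+0.052) + 7×(0.2165−0.052)] / (0.091−0.052)
   = 2.99 × 2.2035 / 0.039 = 168.9350

£168.94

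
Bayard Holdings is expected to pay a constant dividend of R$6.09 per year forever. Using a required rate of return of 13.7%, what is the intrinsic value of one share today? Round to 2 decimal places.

R$44.45

Zero-growth DDM (perpetuity): P₀ = D/r = 6.09 / 0.137 = 44.4526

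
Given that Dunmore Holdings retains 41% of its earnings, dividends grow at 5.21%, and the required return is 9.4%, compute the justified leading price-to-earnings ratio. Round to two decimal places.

14.08

Payout ratio b = 1 − 0.41 = 0.59.
Justified leading P/E = b/(r−g) = 0.59/(0.094−0.0521) = 14.0811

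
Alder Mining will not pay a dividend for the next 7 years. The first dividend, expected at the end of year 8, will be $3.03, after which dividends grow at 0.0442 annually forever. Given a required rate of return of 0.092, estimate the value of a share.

$34.23

Deferred-dividend DDM. At t=7 the remaining stream is a growing perpetuity with first payment D_8 = 3.03.
V_7 = D_8/(r−g) = 3.03/(0.092−0.0442) = 63.3891
P₀ = V_7/(1+r)^7 = 63.3891/(1+0.092)^7 = 34.2339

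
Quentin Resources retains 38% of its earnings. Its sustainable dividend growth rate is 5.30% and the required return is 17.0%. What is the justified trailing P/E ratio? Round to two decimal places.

5.58

Payout ratio b = 1 − 0.38 = 0.62.
Justified trailing P/E = b(1+g)/(r−g) = 0.62×(1+0.053)/(0.17−0.053) = 5.5800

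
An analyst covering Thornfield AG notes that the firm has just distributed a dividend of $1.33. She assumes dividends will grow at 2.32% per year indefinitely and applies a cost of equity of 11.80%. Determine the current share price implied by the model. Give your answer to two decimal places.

$14.36

Gordon growth model: P₀ = D₁/(r − g). D₁ = 1.33 × (1 + 0.0232) = 1.3609.
P₀ = 1.3609 / (0.118 − 0.0232) = 1.3609 / 0.0948 = 14.3550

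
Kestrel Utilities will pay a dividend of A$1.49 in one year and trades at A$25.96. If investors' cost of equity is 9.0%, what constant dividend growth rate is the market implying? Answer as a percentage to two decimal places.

3.26%

From P₀ = D₁/(r − g), the implied growth is g = r − D₁/P₀.
g = 0.09 − 1.49/25.96 = 0.09 − 0.05740 = 0.03260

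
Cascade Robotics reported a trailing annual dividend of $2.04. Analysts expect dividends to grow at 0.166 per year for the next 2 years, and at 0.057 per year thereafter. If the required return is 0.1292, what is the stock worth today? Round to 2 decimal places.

$36.13

Two-stage DDM. Project D₁…D_2 at 0.166, terminal growth 0.057, discount at r = 0.1292.
D_1 = 2.3786
D_2 = 2.7735
Terminal value at t=2: TV = D_3/(r−g) = 2.9316/(0.1292−0.057) = 40.6036
P₀ = 2.3786/(1+0.1292)^1 + 2.7735/(1+0.1292)^2 + 40.6036/(1+0.1292)^2 = 36.1253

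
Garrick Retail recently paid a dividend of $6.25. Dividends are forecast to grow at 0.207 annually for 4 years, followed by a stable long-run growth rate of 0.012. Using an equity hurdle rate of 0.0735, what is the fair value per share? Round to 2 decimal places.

$198.16

Two-stage DDM. Project D₁…D_4 at 0.207, terminal growth 0.012, discount at r = 0.0735.
D_1 = 7.5438
D_2 = 9.1053
D_3 = 10.9901
D_4 = 13.2651
Terminal value at t=4: TV = D_5/(r−g) = 13.4242/(0.0735−0.012) = 218.2803
P₀ = 7.5438/(1+0.0735)^1 + 9.1053/(1+0.0735)^2 + 10.9901/(1+0.0735)^3 + 13.2651/(1+0.0735)^4 + 218.2803/(1+0.0735)^4 = 198.1645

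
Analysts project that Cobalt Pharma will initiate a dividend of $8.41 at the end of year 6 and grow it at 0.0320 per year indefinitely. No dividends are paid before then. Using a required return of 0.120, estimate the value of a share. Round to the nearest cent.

Deferred-dividend DDM. At t=5 the remaining stream is a growing perpetuity with first payment D_6 = 8.41.
V_5 = D_6/(r−g) = 8.41/(0.12−0.032) = 95.5682
P₀ = V_5/(1+r)^5 = 95.5682/(1+0.12)^5 = 54.2280

$54.23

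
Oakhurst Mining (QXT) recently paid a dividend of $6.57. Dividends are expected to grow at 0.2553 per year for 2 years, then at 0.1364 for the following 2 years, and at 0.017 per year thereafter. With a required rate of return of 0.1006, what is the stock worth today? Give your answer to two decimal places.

$144.82

Three-stage DDM. Project D₁…D_4; terminal Gordon value at t=4 with g = 0.017; discount at r = 0.1006.
D_1 = 8.2473
D_2 = 10.3529
D_3 = 11.7650
D_4 = 13.3697
TV_4 = 13.5970/(0.1006−0.017) = 162.6438
P₀ = Σ Dₜ/(1+r)ᵗ + TV_4/(1+r)^4 = 144.8227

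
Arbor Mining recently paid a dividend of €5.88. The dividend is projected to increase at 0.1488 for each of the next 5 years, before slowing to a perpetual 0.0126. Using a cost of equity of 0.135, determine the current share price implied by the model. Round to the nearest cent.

€82.16

Two-stage DDM. Project D₁…D_5 at 0.1488, terminal growth 0.0126, discount at r = 0.135.
D_1 = 6.7549
D_2 = 7.7601
D_3 = 8.9148
D_4 = 10.2413
D_5 = 11.7652
Terminal value at t=5: TV = D_6/(r−g) = 11.9134/(0.135−0.0126) = 97.3321
P₀ = 6.7549/(1+0.135)^1 + 7.7601/(1+0.135)^2 + 8.9148/(1+0.135)^3 + 10.2413/(1+0.135)^4 + 11.7652/(1+0.135)^5 + 97.3321/(1+0.135)^5 = 82.1645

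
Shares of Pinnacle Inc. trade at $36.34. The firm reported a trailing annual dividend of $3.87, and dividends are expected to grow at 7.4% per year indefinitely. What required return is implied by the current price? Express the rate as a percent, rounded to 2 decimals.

18.84%

Rearranging the constant-growth DDM: r = D₁/P₀ + g.
D₁ = 3.87 × (1 + 0.074) = 4.1564.
r = 4.1564 / 36.34 + 0.074 = 0.11437 + 0.074 = 0.18837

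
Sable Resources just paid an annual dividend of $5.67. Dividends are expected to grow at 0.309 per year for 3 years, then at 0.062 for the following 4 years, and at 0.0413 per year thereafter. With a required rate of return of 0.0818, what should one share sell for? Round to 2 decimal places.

$303.46

Three-stage DDM. Project D₁…D_7; terminal Gordon value at t=7 with g = 0.0413; discount at r = 0.0818.
D_1 = 7.4220
D_2 = 9.7154
D_3 = 12.7175
D_4 = 13.5060
D_5 = 14.3434
D_6 = 15.2327
D_7 = 16.1771
TV_7 = 16.8452/(0.0818−0.0413) = 415.9306
P₀ = Σ Dₜ/(1+r)ᵗ + TV_7/(1+r)^7 = 303.4625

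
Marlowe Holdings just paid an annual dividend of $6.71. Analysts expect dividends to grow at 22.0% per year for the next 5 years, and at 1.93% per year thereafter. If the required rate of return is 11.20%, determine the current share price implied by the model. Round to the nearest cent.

$161.97

Two-stage DDM. Project D₁…D_5 at 0.22, terminal growth 0.0193, discount at r = 0.112.
D_1 = 8.1862
D_2 = 9.9872
D_3 = 12.1843
D_4 = 14.8649
D_5 = 18.1352
Terminal value at t=5: TV = D_6/(r−g) = 18.4852/(0.112−0.0193) = 199.4086
P₀ = 8.1862/(1+0.112)^1 + 9.9872/(1+0.112)^2 + 12.1843/(1+0.112)^3 + 14.8649/(1+0.112)^4 + 18.1352/(1+0.112)^5 + 199.4086/(1+0.112)^5 = 161.9660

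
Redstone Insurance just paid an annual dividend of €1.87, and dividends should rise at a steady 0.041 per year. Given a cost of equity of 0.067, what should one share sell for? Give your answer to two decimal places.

Gordon growth model: P₀ = D₁/(r − g). D₁ = 1.87 × (1 + 0.041) = 1.9467.
P₀ = 1.9467 / (0.067 − 0.041) = 1.9467 / 0.026 = 74.8719

€74.87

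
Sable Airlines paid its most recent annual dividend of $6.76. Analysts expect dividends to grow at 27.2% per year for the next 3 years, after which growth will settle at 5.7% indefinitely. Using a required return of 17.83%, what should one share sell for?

$97.79

Two-stage DDM. Project D₁…D_3 at 0.272, terminal growth 0.057, discount at r = 0.1783.
D_1 = 8.5987
D_2 = 10.9376
D_3 = 13.9126
Terminal value at t=3: TV = D_4/(r−g) = 14.7056/(0.1783−0.057) = 121.2334
P₀ = 8.5987/(1+0.1783)^1 + 10.9376/(1+0.1783)^2 + 13.9126/(1+0.1783)^3 + 121.2334/(1+0.1783)^3 = 97.7860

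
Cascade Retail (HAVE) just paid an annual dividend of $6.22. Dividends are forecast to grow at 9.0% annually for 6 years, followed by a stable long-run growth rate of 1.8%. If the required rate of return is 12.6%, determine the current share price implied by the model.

Two-stage DDM. Project D₁…D_6 at 0.09, terminal growth 0.018, discount at r = 0.126.
D_1 = 6.7798
D_2 = 7.3900
D_3 = 8.0551
D_4 = 8.7800
D_5 = 9.5702
D_6 = 10.4316
Terminal value at t=6: TV = D_7/(r−g) = 10.6193/(0.126−0.018) = 98.3271
P₀ = 6.7798/(1+0.126)^1 + 7.3900/(1+0.126)^2 + 8.0551/(1+0.126)^3 + 8.7800/(1+0.126)^4 + 9.5702/(1+0.126)^5 + 10.4316/(1+0.126)^6 + 98.3271/(1+0.126)^6 = 81.6034

$81.60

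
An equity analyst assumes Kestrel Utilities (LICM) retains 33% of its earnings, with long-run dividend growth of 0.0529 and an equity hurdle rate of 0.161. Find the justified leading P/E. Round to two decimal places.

Payout ratio b = 1 − 0.33 = 0.67.
Justified leading P/E = b/(r−g) = 0.67/(0.161−0.0529) = 6.1980

6.20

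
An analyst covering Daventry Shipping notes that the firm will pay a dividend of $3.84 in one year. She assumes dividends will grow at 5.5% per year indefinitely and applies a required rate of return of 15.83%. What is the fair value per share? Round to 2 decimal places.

$37.17

Gordon growth model: P₀ = D₁/(r − g), with D₁ = 3.84 given directly.
P₀ = 3.8400 / (0.1583 − 0.055) = 3.8400 / 0.1033 = 37.1733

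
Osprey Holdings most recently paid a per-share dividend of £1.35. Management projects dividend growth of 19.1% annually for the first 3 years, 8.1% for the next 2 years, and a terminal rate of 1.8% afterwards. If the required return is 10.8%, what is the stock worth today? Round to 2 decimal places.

Three-stage DDM. Project D₁…D_5; terminal Gordon value at t=5 with g = 0.018; discount at r = 0.108.
D_1 = 1.6079
D_2 = 1.9149
D_3 = 2.2807
D_4 = 2.4654
D_5 = 2.6651
TV_5 = 2.7131/(0.108−0.018) = 30.1457
P₀ = Σ Dₜ/(1+r)ᵗ + TV_5/(1+r)^5 = 25.9715

£25.97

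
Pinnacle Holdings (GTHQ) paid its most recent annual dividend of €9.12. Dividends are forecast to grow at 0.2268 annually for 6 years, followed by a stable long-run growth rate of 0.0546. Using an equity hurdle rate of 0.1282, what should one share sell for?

€290.16

Two-stage DDM. Project D₁…D_6 at 0.2268, terminal growth 0.0546, discount at r = 0.1282.
D_1 = 11.1884
D_2 = 13.7259
D_3 = 16.8390
D_4 = 20.6581
D_5 = 25.3433
D_6 = 31.0912
Terminal value at t=6: TV = D_7/(r−g) = 32.7888/(0.1282−0.0546) = 445.4997
P₀ = 11.1884/(1+0.1282)^1 + 13.7259/(1+0.1282)^2 + 16.8390/(1+0.1282)^3 + 20.6581/(1+0.1282)^4 + 25.3433/(1+0.1282)^5 + 31.0912/(1+0.1282)^6 + 445.4997/(1+0.1282)^6 = 290.1590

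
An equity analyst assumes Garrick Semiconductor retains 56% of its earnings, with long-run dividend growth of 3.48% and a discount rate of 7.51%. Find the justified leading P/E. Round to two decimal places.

Payout ratio b = 1 − 0.56 = 0.44.
Justified leading P/E = b/(r−g) = 0.44/(0.0751−0.0348) = 10.9181

10.92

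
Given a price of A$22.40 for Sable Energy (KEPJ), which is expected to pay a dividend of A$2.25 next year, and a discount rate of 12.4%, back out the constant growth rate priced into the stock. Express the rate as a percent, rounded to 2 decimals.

From P₀ = D₁/(r − g), the implied growth is g = r − D₁/P₀.
g = 0.124 − 2.25/22.40 = 0.124 − 0.10045 = 0.02355

2.36%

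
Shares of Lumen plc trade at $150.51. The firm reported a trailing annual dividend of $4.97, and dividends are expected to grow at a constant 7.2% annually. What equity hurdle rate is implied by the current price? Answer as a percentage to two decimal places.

10.74%

Rearranging the constant-growth DDM: r = D₁/P₀ + g.
D₁ = 4.97 × (1 + 0.072) = 5.3278.
r = 5.3278 / 150.51 + 0.072 = 0.03540 + 0.072 = 0.10740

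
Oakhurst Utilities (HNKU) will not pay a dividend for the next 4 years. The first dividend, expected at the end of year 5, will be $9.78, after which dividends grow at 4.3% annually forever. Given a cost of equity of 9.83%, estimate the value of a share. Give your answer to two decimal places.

$121.54

Deferred-dividend DDM. At t=4 the remaining stream is a growing perpetuity with first payment D_5 = 9.78.
V_4 = D_5/(r−g) = 9.78/(0.0983−0.043) = 176.8535
P₀ = V_4/(1+r)^4 = 176.8535/(1+0.0983)^4 = 121.5430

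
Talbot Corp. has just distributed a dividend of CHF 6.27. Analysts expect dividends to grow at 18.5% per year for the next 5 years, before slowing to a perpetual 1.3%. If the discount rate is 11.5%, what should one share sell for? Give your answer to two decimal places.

Two-stage DDM. Project D₁…D_5 at 0.185, terminal growth 0.013, discount at r = 0.115.
D_1 = 7.4299
D_2 = 8.8045
D_3 = 10.4333
D_4 = 12.3635
D_5 = 14.6507
Terminal value at t=5: TV = D_6/(r−g) = 14.8412/(0.115−0.013) = 145.5019
P₀ = 7.4299/(1+0.115)^1 + 8.8045/(1+0.115)^2 + 10.4333/(1+0.115)^3 + 12.3635/(1+0.115)^4 + 14.6507/(1+0.115)^5 + 145.5019/(1+0.115)^5 = 122.2021

CHF 122.20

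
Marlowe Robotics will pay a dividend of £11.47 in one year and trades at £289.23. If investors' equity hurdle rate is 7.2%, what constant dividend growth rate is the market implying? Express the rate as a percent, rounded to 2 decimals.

3.23%

From P₀ = D₁/(r − g), the implied growth is g = r − D₁/P₀.
g = 0.072 − 11.47/289.23 = 0.072 − 0.03966 = 0.03234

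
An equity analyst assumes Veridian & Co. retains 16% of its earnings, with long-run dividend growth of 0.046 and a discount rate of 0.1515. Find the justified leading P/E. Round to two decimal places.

Payout ratio b = 1 − 0.16 = 0.84.
Justified leading P/E = b/(r−g) = 0.84/(0.1515−0.046) = 7.9621

7.96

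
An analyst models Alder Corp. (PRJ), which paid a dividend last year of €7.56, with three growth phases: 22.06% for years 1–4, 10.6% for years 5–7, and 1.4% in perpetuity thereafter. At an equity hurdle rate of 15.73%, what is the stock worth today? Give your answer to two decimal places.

Three-stage DDM. Project D₁…D_7; terminal Gordon value at t=7 with g = 0.014; discount at r = 0.1573.
D_1 = 9.2277
D_2 = 11.2634
D_3 = 13.7481
D_4 = 16.7809
D_5 = 18.5597
D_6 = 20.5270
D_7 = 22.7029
TV_7 = 23.0207/(0.1573−0.014) = 160.6469
P₀ = Σ Dₜ/(1+r)ᵗ + TV_7/(1+r)^7 = 118.0328

€118.03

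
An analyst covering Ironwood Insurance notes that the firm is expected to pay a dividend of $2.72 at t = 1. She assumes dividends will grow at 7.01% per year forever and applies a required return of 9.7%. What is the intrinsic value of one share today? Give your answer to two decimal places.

Gordon growth model: P₀ = D₁/(r − g), with D₁ = 2.72 given directly.
P₀ = 2.7200 / (0.097 − 0.0701) = 2.7200 / 0.0269 = 101.1152

$101.12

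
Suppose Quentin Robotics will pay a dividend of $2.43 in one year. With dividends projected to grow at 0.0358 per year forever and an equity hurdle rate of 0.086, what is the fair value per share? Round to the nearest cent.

Gordon growth model: P₀ = D₁/(r − g), with D₁ = 2.43 given directly.
P₀ = 2.4300 / (0.086 − 0.0358) = 2.4300 / 0.0502 = 48.4064

$48.41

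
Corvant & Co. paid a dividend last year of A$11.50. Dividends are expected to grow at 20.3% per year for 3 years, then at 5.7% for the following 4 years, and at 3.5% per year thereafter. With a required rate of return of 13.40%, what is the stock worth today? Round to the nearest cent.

Three-stage DDM. Project D₁…D_7; terminal Gordon value at t=7 with g = 0.035; discount at r = 0.134.
D_1 = 13.8345
D_2 = 16.6429
D_3 = 20.0214
D_4 = 21.1626
D_5 = 22.3689
D_6 = 23.6439
D_7 = 24.9916
TV_7 = 25.8663/(0.134−0.035) = 261.2762
P₀ = Σ Dₜ/(1+r)ᵗ + TV_7/(1+r)^7 = 193.4236

A$193.42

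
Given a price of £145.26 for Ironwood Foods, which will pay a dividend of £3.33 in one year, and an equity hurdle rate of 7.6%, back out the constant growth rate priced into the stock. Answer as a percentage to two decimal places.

From P₀ = D₁/(r − g), the implied growth is g = r − D₁/P₀.
g = 0.076 − 3.33/145.26 = 0.076 − 0.02292 = 0.05308

5.31%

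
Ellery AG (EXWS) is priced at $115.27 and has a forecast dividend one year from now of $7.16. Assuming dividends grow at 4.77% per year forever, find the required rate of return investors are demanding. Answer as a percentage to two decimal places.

Rearranging the constant-growth DDM: r = D₁/P₀ + g.
r = 7.1600 / 115.27 + 0.0477 = 0.06212 + 0.0477 = 0.10982

10.98%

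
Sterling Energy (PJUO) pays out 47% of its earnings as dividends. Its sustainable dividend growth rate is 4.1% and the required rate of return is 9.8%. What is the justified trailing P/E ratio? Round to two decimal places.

8.58

Justified trailing P/E = b(1+g)/(r−g) = 0.47×(1+0.041)/(0.098−0.041) = 8.5837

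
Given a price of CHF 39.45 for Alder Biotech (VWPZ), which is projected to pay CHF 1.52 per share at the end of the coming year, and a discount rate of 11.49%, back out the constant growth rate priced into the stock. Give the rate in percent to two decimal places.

From P₀ = D₁/(r − g), the implied growth is g = r − D₁/P₀.
g = 0.1149 − 1.52/39.45 = 0.1149 − 0.03853 = 0.07637

7.64%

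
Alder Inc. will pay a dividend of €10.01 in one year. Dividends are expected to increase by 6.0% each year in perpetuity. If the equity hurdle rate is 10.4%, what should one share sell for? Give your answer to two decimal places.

€227.50

Gordon growth model: P₀ = D₁/(r − g), with D₁ = 10.01 given directly.
P₀ = 10.0100 / (0.104 − 0.06) = 10.0100 / 0.044 = 227.5000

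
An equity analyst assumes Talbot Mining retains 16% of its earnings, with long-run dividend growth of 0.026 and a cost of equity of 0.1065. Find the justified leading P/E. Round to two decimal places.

Payout ratio b = 1 − 0.16 = 0.84.
Justified leading P/E = b/(r−g) = 0.84/(0.1065−0.026) = 10.4348

10.43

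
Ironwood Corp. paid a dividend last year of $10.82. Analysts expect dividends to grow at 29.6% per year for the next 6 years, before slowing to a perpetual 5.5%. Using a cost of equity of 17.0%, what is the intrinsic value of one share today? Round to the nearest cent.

$277.64

Two-stage DDM. Project D₁…D_6 at 0.296, terminal growth 0.055, discount at r = 0.17.
D_1 = 14.0227
D_2 = 18.1734
D_3 = 23.5528
D_4 = 30.5244
D_5 = 39.5596
D_6 = 51.2693
Terminal value at t=6: TV = D_7/(r−g) = 54.0891/(0.17−0.055) = 470.3400
P₀ = 14.0227/(1+0.17)^1 + 18.1734/(1+0.17)^2 + 23.5528/(1+0.17)^3 + 30.5244/(1+0.17)^4 + 39.5596/(1+0.17)^5 + 51.2693/(1+0.17)^6 + 470.3400/(1+0.17)^6 = 277.6432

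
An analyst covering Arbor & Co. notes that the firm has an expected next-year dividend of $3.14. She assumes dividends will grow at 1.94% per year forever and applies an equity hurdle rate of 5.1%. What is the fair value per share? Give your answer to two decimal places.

$99.37

Gordon growth model: P₀ = D₁/(r − g), with D₁ = 3.14 given directly.
P₀ = 3.1400 / (0.051 − 0.0194) = 3.1400 / 0.0316 = 99.3671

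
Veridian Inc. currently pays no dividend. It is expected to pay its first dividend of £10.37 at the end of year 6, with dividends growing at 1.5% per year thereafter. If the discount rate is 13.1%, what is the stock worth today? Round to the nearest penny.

Deferred-dividend DDM. At t=5 the remaining stream is a growing perpetuity with first payment D_6 = 10.37.
V_5 = D_6/(r−g) = 10.37/(0.131−0.015) = 89.3966
P₀ = V_5/(1+r)^5 = 89.3966/(1+0.131)^5 = 48.3067

£48.31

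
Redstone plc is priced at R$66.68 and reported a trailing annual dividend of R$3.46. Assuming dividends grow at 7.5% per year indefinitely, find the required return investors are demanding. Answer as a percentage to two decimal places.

13.08%

Rearranging the constant-growth DDM: r = D₁/P₀ + g.
D₁ = 3.46 × (1 + 0.075) = 3.7195.
r = 3.7195 / 66.68 + 0.075 = 0.05578 + 0.075 = 0.13078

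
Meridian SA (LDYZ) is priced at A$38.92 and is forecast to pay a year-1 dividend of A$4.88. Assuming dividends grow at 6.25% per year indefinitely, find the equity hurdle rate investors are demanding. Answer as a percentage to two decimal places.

Rearranging the constant-growth DDM: r = D₁/P₀ + g.
r = 4.8800 / 38.92 + 0.0625 = 0.12539 + 0.0625 = 0.18789

18.79%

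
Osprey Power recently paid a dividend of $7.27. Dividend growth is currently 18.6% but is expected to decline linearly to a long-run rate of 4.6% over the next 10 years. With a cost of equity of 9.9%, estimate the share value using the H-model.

$239.50

H-model: P₀ = D₀[(1+g_L) + H(g_S−g_L)]/(r−g_L), with H = 10/2 = 5.
P₀ = 7.27 × [(1+0.046) + 5×(0.186−0.046)] / (0.099−0.046)
   = 7.27 × 1.7460 / 0.053 = 239.4985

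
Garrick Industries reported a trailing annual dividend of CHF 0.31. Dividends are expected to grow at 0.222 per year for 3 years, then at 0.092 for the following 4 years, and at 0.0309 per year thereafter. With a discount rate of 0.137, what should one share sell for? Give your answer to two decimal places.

Three-stage DDM. Project D₁…D_7; terminal Gordon value at t=7 with g = 0.0309; discount at r = 0.137.
D_1 = 0.3788
D_2 = 0.4629
D_3 = 0.5657
D_4 = 0.6177
D_5 = 0.6746
D_6 = 0.7366
D_7 = 0.8044
TV_7 = 0.8292/(0.137−0.0309) = 7.8157
P₀ = Σ Dₜ/(1+r)ᵗ + TV_7/(1+r)^7 = 5.6507

CHF 5.65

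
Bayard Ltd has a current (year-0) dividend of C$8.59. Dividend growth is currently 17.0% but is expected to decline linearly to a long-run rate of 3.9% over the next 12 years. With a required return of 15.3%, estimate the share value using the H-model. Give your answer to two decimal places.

H-model: P₀ = D₀[(1+g_L) + H(g_S−g_L)]/(r−g_L), with H = 12/2 = 6.
P₀ = 8.59 × [(1+0.039) + 6×(0.17−0.039)] / (0.153−0.039)
   = 8.59 × 1.8250 / 0.114 = 137.5154

C$137.52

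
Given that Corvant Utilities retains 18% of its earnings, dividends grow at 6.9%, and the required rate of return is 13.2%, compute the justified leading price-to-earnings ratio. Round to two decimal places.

13.02

Payout ratio b = 1 − 0.18 = 0.82.
Justified leading P/E = b/(r−g) = 0.82/(0.132−0.069) = 13.0159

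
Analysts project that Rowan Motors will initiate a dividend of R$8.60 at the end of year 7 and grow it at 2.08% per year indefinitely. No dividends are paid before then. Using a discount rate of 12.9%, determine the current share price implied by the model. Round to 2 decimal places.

Deferred-dividend DDM. At t=6 the remaining stream is a growing perpetuity with first payment D_7 = 8.60.
V_6 = D_7/(r−g) = 8.60/(0.129−0.0208) = 79.4824
P₀ = V_6/(1+r)^6 = 79.4824/(1+0.129)^6 = 38.3802

R$38.38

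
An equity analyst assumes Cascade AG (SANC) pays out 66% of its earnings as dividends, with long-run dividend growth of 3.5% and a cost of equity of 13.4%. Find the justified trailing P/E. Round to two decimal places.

6.90

Justified trailing P/E = b(1+g)/(r−g) = 0.66×(1+0.035)/(0.134−0.035) = 6.9000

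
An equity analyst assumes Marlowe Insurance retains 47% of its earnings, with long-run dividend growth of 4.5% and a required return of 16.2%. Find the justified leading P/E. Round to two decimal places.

4.53

Payout ratio b = 1 − 0.47 = 0.53.
Justified leading P/E = b/(r−g) = 0.53/(0.162−0.045) = 4.5299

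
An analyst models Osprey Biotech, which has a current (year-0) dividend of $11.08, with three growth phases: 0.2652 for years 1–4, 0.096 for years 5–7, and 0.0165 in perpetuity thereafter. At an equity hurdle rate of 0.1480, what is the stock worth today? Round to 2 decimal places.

$211.52

Three-stage DDM. Project D₁…D_7; terminal Gordon value at t=7 with g = 0.0165; discount at r = 0.148.
D_1 = 14.0184
D_2 = 17.7361
D_3 = 22.4397
D_4 = 28.3907
D_5 = 31.1162
D_6 = 34.1034
D_7 = 37.3773
TV_7 = 37.9940/(0.148−0.0165) = 288.9281
P₀ = Σ Dₜ/(1+r)ᵗ + TV_7/(1+r)^7 = 211.5248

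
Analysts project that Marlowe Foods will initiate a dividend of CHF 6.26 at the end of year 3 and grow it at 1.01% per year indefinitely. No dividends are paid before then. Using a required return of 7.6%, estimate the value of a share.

Deferred-dividend DDM. At t=2 the remaining stream is a growing perpetuity with first payment D_3 = 6.26.
V_2 = D_3/(r−g) = 6.26/(0.076−0.0101) = 94.9924
P₀ = V_2/(1+r)^2 = 94.9924/(1+0.076)^2 = 82.0473

CHF 82.05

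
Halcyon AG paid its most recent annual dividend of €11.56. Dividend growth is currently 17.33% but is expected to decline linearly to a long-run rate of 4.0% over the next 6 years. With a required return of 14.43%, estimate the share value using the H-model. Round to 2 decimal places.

H-model: P₀ = D₀[(1+g_L) + H(g_S−g_L)]/(r−g_L), with H = 6/2 = 3.
P₀ = 11.56 × [(1+0.04) + 3×(0.1733−0.04)] / (0.1443−0.04)
   = 11.56 × 1.4399 / 0.1043 = 159.5901

€159.59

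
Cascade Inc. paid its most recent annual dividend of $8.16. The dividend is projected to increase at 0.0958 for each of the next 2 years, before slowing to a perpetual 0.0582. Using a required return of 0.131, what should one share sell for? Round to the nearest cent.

Two-stage DDM. Project D₁…D_2 at 0.0958, terminal growth 0.0582, discount at r = 0.131.
D_1 = 8.9417
D_2 = 9.7983
Terminal value at t=2: TV = D_3/(r−g) = 10.3686/(0.131−0.0582) = 142.4260
P₀ = 8.9417/(1+0.131)^1 + 9.7983/(1+0.131)^2 + 142.4260/(1+0.131)^2 = 126.9093

$126.91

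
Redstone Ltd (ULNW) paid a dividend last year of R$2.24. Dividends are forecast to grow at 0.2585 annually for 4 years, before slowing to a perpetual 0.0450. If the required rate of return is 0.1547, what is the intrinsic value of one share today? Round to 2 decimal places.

R$41.27

Two-stage DDM. Project D₁…D_4 at 0.2585, terminal growth 0.045, discount at r = 0.1547.
D_1 = 2.8190
D_2 = 3.5478
D_3 = 4.4649
D_4 = 5.6190
Terminal value at t=4: TV = D_5/(r−g) = 5.8719/(0.1547−0.045) = 53.5267
P₀ = 2.8190/(1+0.1547)^1 + 3.5478/(1+0.1547)^2 + 4.4649/(1+0.1547)^3 + 5.6190/(1+0.1547)^4 + 53.5267/(1+0.1547)^4 = 41.2717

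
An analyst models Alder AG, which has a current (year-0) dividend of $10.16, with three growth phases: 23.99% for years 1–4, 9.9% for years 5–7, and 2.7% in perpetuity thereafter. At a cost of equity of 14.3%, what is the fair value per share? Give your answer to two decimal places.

Three-stage DDM. Project D₁…D_7; terminal Gordon value at t=7 with g = 0.027; discount at r = 0.143.
D_1 = 12.5974
D_2 = 15.6195
D_3 = 19.3666
D_4 = 24.0127
D_5 = 26.3899
D_6 = 29.0025
D_7 = 31.8738
TV_7 = 32.7344/(0.143−0.027) = 282.1928
P₀ = Σ Dₜ/(1+r)ᵗ + TV_7/(1+r)^7 = 199.7734

$199.77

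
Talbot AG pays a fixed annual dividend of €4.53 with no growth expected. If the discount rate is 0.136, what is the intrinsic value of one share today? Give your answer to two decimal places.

€33.31

Zero-growth DDM (perpetuity): P₀ = D/r = 4.53 / 0.136 = 33.3088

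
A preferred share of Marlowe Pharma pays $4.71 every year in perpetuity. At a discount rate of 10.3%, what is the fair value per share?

$45.73

Zero-growth DDM (perpetuity): P₀ = D/r = 4.71 / 0.103 = 45.7282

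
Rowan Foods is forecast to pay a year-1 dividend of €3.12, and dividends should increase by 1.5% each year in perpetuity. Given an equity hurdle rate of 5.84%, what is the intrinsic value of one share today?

€71.89

Gordon growth model: P₀ = D₁/(r − g), with D₁ = 3.12 given directly.
P₀ = 3.1200 / (0.0584 − 0.015) = 3.1200 / 0.0434 = 71.8894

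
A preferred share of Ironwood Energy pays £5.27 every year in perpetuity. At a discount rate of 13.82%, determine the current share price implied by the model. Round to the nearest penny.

£38.13

Zero-growth DDM (perpetuity): P₀ = D/r = 5.27 / 0.1382 = 38.1331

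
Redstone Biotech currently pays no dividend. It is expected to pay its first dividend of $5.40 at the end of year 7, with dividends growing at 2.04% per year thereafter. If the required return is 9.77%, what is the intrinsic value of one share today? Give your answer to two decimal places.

Deferred-dividend DDM. At t=6 the remaining stream is a growing perpetuity with first payment D_7 = 5.40.
V_6 = D_7/(r−g) = 5.40/(0.0977−0.0204) = 69.8577
P₀ = V_6/(1+r)^6 = 69.8577/(1+0.0977)^6 = 39.9312

$39.93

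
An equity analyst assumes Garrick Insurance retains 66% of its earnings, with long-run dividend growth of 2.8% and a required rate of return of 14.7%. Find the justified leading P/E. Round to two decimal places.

2.86

Payout ratio b = 1 − 0.66 = 0.34.
Justified leading P/E = b/(r−g) = 0.34/(0.147−0.028) = 2.8571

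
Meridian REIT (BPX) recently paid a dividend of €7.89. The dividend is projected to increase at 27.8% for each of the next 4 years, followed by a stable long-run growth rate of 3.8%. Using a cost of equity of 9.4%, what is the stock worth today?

€319.61

Two-stage DDM. Project D₁…D_4 at 0.278, terminal growth 0.038, discount at r = 0.094.
D_1 = 10.0834
D_2 = 12.8866
D_3 = 16.4691
D_4 = 21.0475
Terminal value at t=4: TV = D_5/(r−g) = 21.8473/(0.094−0.038) = 390.1304
P₀ = 10.0834/(1+0.094)^1 + 12.8866/(1+0.094)^2 + 16.4691/(1+0.094)^3 + 21.0475/(1+0.094)^4 + 390.1304/(1+0.094)^4 = 319.6143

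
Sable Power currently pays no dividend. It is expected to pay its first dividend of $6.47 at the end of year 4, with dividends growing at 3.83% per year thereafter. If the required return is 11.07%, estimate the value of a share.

$65.22

Deferred-dividend DDM. At t=3 the remaining stream is a growing perpetuity with first payment D_4 = 6.47.
V_3 = D_4/(r−g) = 6.47/(0.1107−0.0383) = 89.3646
P₀ = V_3/(1+r)^3 = 89.3646/(1+0.1107)^3 = 65.2192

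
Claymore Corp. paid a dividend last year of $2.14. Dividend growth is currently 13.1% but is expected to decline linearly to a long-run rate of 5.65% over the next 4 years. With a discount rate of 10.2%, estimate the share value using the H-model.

H-model: P₀ = D₀[(1+g_L) + H(g_S−g_L)]/(r−g_L), with H = 4/2 = 2.
P₀ = 2.14 × [(1+0.0565) + 2×(0.131−0.0565)] / (0.102−0.0565)
   = 2.14 × 1.2055 / 0.0455 = 56.6982

$56.70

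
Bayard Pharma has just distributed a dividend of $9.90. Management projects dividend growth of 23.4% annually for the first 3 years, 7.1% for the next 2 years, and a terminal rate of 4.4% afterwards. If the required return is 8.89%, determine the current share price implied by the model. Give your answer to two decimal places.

$390.55

Three-stage DDM. Project D₁…D_5; terminal Gordon value at t=5 with g = 0.044; discount at r = 0.0889.
D_1 = 12.2166
D_2 = 15.0753
D_3 = 18.6029
D_4 = 19.9237
D_5 = 21.3383
TV_5 = 22.2772/(0.0889−0.044) = 496.1509
P₀ = Σ Dₜ/(1+r)ᵗ + TV_5/(1+r)^5 = 390.5481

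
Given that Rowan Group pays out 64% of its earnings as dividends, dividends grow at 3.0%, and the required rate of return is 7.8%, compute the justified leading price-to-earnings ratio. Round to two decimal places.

Justified leading P/E = b/(r−g) = 0.64/(0.078−0.03) = 13.3333

13.33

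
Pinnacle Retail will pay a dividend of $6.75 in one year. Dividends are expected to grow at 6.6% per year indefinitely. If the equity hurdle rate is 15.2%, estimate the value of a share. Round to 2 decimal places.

Gordon growth model: P₀ = D₁/(r − g), with D₁ = 6.75 given directly.
P₀ = 6.7500 / (0.152 − 0.066) = 6.7500 / 0.086 = 78.4884

$78.49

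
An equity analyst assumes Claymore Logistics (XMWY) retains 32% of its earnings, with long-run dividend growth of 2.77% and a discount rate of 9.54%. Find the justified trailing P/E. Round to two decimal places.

Payout ratio b = 1 − 0.32 = 0.68.
Justified trailing P/E = b(1+g)/(r−g) = 0.68×(1+0.0277)/(0.0954−0.0277) = 10.3225

10.32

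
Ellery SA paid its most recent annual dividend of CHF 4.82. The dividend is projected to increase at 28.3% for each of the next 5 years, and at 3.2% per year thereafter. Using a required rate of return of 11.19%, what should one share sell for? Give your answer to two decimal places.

CHF 165.13

Two-stage DDM. Project D₁…D_5 at 0.283, terminal growth 0.032, discount at r = 0.1119.
D_1 = 6.1841
D_2 = 7.9341
D_3 = 10.1795
D_4 = 13.0603
D_5 = 16.7564
Terminal value at t=5: TV = D_6/(r−g) = 17.2926/(0.1119−0.032) = 216.4279
P₀ = 6.1841/(1+0.1119)^1 + 7.9341/(1+0.1119)^2 + 10.1795/(1+0.1119)^3 + 13.0603/(1+0.1119)^4 + 16.7564/(1+0.1119)^5 + 216.4279/(1+0.1119)^5 = 165.1341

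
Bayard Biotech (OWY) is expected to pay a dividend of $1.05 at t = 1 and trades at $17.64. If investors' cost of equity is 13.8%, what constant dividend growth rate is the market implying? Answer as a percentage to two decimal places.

From P₀ = D₁/(r − g), the implied growth is g = r − D₁/P₀.
g = 0.138 − 1.05/17.64 = 0.138 − 0.05952 = 0.07848

7.85%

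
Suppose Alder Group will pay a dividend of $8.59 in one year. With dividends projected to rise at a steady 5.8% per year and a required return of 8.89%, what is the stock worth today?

$277.99

Gordon growth model: P₀ = D₁/(r − g), with D₁ = 8.59 given directly.
P₀ = 8.5900 / (0.0889 − 0.058) = 8.5900 / 0.0309 = 277.9935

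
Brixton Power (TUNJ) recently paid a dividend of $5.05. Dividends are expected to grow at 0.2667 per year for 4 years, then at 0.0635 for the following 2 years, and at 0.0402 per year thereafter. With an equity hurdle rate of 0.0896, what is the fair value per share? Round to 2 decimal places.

Three-stage DDM. Project D₁…D_6; terminal Gordon value at t=6 with g = 0.0402; discount at r = 0.0896.
D_1 = 6.3968
D_2 = 8.1029
D_3 = 10.2639
D_4 = 13.0013
D_5 = 13.8269
D_6 = 14.7049
TV_6 = 15.2960/(0.0896−0.0402) = 309.6359
P₀ = Σ Dₜ/(1+r)ᵗ + TV_6/(1+r)^6 = 232.6774

$232.68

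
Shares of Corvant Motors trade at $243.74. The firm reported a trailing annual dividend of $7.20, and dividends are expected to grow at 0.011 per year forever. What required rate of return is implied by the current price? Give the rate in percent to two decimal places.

4.09%

Rearranging the constant-growth DDM: r = D₁/P₀ + g.
D₁ = 7.20 × (1 + 0.011) = 7.2792.
r = 7.2792 / 243.74 + 0.011 = 0.02986 + 0.011 = 0.04086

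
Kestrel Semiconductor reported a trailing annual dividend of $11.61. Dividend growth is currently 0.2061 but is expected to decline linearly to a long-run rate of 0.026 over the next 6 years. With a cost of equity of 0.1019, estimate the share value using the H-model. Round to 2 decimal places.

$239.59

H-model: P₀ = D₀[(1+g_L) + H(g_S−g_L)]/(r−g_L), with H = 6/2 = 3.
P₀ = 11.61 × [(1+0.026) + 3×(0.2061−0.026)] / (0.1019−0.026)
   = 11.61 × 1.5663 / 0.0759 = 239.5882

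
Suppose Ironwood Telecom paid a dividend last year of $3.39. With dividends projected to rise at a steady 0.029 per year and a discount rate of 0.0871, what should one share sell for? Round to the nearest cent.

Gordon growth model: P₀ = D₁/(r − g). D₁ = 3.39 × (1 + 0.029) = 3.4883.
P₀ = 3.4883 / (0.0871 − 0.029) = 3.4883 / 0.0581 = 60.0398

$60.04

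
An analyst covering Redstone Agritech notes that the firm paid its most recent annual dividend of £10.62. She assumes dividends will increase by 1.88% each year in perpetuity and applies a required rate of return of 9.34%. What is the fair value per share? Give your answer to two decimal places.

£145.04

Gordon growth model: P₀ = D₁/(r − g). D₁ = 10.62 × (1 + 0.0188) = 10.8197.
P₀ = 10.8197 / (0.0934 − 0.0188) = 10.8197 / 0.0746 = 145.0356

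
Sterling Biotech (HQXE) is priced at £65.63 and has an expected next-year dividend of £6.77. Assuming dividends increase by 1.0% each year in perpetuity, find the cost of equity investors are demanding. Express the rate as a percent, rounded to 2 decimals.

11.32%

Rearranging the constant-growth DDM: r = D₁/P₀ + g.
r = 6.7700 / 65.63 + 0.01 = 0.10315 + 0.01 = 0.11315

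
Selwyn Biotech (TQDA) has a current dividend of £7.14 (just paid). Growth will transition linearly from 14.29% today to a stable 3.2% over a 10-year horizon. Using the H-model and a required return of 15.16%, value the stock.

£94.71

H-model: P₀ = D₀[(1+g_L) + H(g_S−g_L)]/(r−g_L), with H = 10/2 = 5.
P₀ = 7.14 × [(1+0.032) + 5×(0.1429−0.032)] / (0.1516−0.032)
   = 7.14 × 1.5865 / 0.1196 = 94.7125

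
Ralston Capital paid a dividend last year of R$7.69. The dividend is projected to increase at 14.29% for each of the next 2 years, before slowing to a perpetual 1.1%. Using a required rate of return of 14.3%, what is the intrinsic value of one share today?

Two-stage DDM. Project D₁…D_2 at 0.1429, terminal growth 0.011, discount at r = 0.143.
D_1 = 8.7889
D_2 = 10.0448
Terminal value at t=2: TV = D_3/(r−g) = 10.1553/(0.143−0.011) = 76.9343
P₀ = 8.7889/(1+0.143)^1 + 10.0448/(1+0.143)^2 + 76.9343/(1+0.143)^2 = 74.2661

R$74.27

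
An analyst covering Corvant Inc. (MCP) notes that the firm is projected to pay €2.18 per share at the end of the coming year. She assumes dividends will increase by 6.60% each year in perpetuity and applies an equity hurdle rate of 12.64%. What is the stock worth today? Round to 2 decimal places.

€36.09

Gordon growth model: P₀ = D₁/(r − g), with D₁ = 2.18 given directly.
P₀ = 2.1800 / (0.1264 − 0.066) = 2.1800 / 0.0604 = 36.0927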